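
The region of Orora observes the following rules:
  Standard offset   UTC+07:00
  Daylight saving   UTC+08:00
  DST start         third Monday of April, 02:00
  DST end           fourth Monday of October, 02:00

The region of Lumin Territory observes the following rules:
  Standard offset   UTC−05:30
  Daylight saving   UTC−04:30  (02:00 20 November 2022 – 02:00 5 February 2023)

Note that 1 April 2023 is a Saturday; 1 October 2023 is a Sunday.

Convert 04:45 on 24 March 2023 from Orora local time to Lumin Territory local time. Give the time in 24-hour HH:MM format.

16:15

1 April 2023 is a Saturday, so the first Monday is April 3 and the third is April 17.
1 October 2023 is a Sunday, so the first Monday is October 2 and the fourth is October 23.
24 March 2023 does not fall between 17 April and 23 October, so daylight saving is not in effect and Orora is at UTC+07:00.
04:45 Orora − 7h = 21:45 UTC (rolling into the previous day, 23 March 2023).
At the standard offset (UTC−05:30), 21:45 UTC − 5h30m = 16:15 Lumin Territory standard time.
The standard-time date in Lumin Territory, 23 March 2023, is outside the daylight-saving period (20 November 2022 – 5 February 2023), so Lumin Territory is on standard time, UTC−05:30.
21:45 UTC − 5h30m = 16:15 Lumin Territory.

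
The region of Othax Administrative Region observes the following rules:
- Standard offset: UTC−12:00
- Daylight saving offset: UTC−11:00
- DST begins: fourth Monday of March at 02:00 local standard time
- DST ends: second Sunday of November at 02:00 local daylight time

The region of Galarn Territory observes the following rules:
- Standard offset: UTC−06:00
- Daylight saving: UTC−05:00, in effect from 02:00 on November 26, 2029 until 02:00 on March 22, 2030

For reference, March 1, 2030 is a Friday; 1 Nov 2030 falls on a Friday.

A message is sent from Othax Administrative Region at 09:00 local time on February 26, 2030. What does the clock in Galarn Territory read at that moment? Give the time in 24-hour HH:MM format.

16:00

1 March 2030 is a Friday, so the first Monday is March 4 and the fourth is March 25.
1 November 2030 is a Friday, so the first Sunday is November 3 and the second is November 10.
February 26, 2030 does not fall between 25 March and 10 November, so daylight saving is not in effect and Othax Administrative Region is at UTC−12:00.
09:00 Othax Administrative Region + 12h = 21:00 UTC.
At the standard offset (UTC−06:00), 21:00 UTC − 6h = 15:00 Galarn Territory standard time.
Daylight saving runs 26 November 2029 – 22 March 2030; the standard-time date in Galarn Territory, February 26, 2030, is inside that window, so Galarn Territory is at UTC−05:00.
21:00 UTC − 5h = 16:00 Galarn Territory.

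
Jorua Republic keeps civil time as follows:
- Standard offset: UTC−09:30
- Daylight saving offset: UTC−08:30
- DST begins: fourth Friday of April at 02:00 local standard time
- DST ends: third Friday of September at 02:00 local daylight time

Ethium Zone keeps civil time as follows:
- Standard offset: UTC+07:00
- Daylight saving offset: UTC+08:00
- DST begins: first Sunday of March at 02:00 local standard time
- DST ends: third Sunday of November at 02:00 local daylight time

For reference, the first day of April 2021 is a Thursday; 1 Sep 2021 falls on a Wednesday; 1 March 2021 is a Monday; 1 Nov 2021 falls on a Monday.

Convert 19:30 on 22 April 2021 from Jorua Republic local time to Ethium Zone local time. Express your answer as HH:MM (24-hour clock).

13:00

1 April 2021 is a Thursday, so the first Friday is April 2 and the fourth is April 23.
1 September 2021 is a Wednesday, so the first Friday is September 3 and the third is September 17.
22 April 2021 is outside the daylight-saving period (23 April – 17 September), so Jorua Republic is on standard time, UTC−09:30.
19:30 Jorua Republic + 9h30m = 05:00 UTC (rolling into the next day, 23 April 2021).
1 March 2021 is a Monday, so the first Sunday is March 7.
1 November 2021 is a Monday, so the first Sunday is November 7 and the third is November 21.
At the standard offset (UTC+07:00), 05:00 UTC + 7h = 12:00 Ethium Zone standard time.
The standard-time date in Ethium Zone, 23 April 2021, lies within the daylight-saving period (7 March – 21 November), so Ethium Zone is on daylight time, UTC+08:00.
05:00 UTC + 8h = 13:00 Ethium Zone.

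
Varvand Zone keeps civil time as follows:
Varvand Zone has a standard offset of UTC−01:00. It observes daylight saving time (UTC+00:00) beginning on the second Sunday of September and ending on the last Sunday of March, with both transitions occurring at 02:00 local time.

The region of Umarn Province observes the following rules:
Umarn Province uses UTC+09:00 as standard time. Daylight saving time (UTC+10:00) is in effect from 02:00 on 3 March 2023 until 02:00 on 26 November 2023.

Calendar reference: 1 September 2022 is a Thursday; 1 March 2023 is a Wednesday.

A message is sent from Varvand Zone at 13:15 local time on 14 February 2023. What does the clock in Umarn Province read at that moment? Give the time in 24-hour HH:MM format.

1 September 2022 is a Thursday, so the first Sunday is September 4 and the second is September 11.
1 March 2023 is a Wednesday, so Sundays fall on 5, 12, 19, 26; the last is March 26.
14 February 2023 lies within the daylight-saving period (11 September 2022 – 26 March 2023), so Varvand Zone is on daylight time, UTC+00:00.
13:15 Varvand Zone − 0h = 13:15 UTC.
At the standard offset (UTC+09:00), 13:15 UTC + 9h = 22:15 Umarn Province standard time.
The standard-time date in Umarn Province, 14 February 2023, does not fall between 3 March and 26 November, so daylight saving is not in effect and Umarn Province is at UTC+09:00.
13:15 UTC + 9h = 22:15 Umarn Province.

22:15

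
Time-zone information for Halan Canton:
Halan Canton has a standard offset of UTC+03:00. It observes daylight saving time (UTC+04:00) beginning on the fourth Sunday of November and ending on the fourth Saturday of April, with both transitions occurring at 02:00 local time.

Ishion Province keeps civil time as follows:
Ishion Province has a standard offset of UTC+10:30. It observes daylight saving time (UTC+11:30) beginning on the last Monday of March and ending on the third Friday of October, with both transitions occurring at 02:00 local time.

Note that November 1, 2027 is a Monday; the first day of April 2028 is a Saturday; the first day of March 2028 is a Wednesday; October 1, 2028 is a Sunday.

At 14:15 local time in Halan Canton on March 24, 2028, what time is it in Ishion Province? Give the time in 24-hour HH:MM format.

1 November 2027 is a Monday, so the first Sunday is November 7 and the fourth is November 28.
1 April 2028 is a Saturday, so the first Saturday is April 1 and the fourth is April 22.
Daylight saving runs 28 November 2027 – 22 April 2028; March 24, 2028 is inside that window, so Halan Canton is at UTC+04:00.
14:15 Halan Canton − 4h = 10:15 UTC.
1 March 2028 is a Wednesday, so Mondays fall on 6, 13, 20, 27; the last is March 27.
1 October 2028 is a Sunday, so the first Friday is October 6 and the third is October 20.
At the standard offset (UTC+10:30), 10:15 UTC + 10h30m = 20:45 Ishion Province standard time.
Daylight saving runs 27 March – 20 October; the standard-time date in Ishion Province, March 24, 2028, is outside that window, so Ishion Province is on standard time at UTC+10:30.
10:15 UTC + 10h30m = 20:45 Ishion Province.

20:45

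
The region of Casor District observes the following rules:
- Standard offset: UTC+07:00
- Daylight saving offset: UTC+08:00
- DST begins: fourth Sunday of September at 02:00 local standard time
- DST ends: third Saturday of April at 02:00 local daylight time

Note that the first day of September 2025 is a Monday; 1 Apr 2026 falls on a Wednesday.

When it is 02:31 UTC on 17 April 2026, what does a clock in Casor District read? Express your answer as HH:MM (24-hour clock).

1 September 2025 is a Monday, so the first Sunday is September 7 and the fourth is September 28.
1 April 2026 is a Wednesday, so the first Saturday is April 4 and the third is April 18.
At the standard offset (UTC+07:00), 02:31 UTC + 7h = 09:31 Casor District standard time.
The standard-time date in Casor District, 17 April 2026, lies within the daylight-saving period (28 September 2025 – 18 April 2026), so Casor District is on daylight time, UTC+08:00.
02:31 UTC + 8h = 10:31 local.

10:31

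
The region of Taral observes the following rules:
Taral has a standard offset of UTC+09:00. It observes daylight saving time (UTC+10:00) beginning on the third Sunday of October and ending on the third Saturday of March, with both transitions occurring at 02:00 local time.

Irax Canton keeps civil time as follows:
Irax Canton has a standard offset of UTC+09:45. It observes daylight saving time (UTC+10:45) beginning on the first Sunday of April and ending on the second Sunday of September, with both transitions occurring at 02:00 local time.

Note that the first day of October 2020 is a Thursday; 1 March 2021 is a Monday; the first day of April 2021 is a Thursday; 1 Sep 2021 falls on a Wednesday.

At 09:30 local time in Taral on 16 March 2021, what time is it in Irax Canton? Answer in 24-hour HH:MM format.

09:15

1 October 2020 is a Thursday, so the first Sunday is October 4 and the third is October 18.
1 March 2021 is a Monday, so the first Saturday is March 6 and the third is March 20.
16 March 2021 lies within the daylight-saving period (18 October 2020 – 20 March 2021), so Taral is on daylight time, UTC+10:00.
09:30 Taral − 10h = 23:30 UTC (rolling into the previous day, 15 March 2021).
1 April 2021 is a Thursday, so the first Sunday is April 4.
1 September 2021 is a Wednesday, so the first Sunday is September 5 and the second is September 12.
At the standard offset (UTC+09:45), 23:30 UTC + 9h45m = 09:15 Irax Canton standard time (rolling into the next day, 16 March 2021).
The standard-time date in Irax Canton, 16 March 2021, does not fall between 4 April and 12 September, so daylight saving is not in effect and Irax Canton is at UTC+09:45.
23:30 UTC + 9h45m = 09:15 Irax Canton (rolling into the next day, 16 March 2021).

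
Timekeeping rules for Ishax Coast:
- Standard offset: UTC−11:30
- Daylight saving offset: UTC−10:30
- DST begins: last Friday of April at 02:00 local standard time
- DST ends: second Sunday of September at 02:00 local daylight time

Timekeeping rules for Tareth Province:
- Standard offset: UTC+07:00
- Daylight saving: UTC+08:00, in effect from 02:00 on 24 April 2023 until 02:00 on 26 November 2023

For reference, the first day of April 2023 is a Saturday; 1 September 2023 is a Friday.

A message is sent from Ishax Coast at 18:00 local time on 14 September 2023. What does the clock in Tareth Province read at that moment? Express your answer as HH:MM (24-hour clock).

13:30

1 April 2023 is a Saturday, so Fridays fall on 7, 14, 21, 28; the last is April 28.
1 September 2023 is a Friday, so the first Sunday is September 3 and the second is September 10.
14 September 2023 does not fall between 28 April and 10 September, so daylight saving is not in effect and Ishax Coast is at UTC−11:30.
18:00 Ishax Coast + 11h30m = 05:30 UTC (rolling into the next day, 15 September 2023).
At the standard offset (UTC+07:00), 05:30 UTC + 7h = 12:30 Tareth Province standard time.
The standard-time date in Tareth Province, 15 September 2023, lies within the daylight-saving period (24 April – 26 November), so Tareth Province is on daylight time, UTC+08:00.
05:30 UTC + 8h = 13:30 Tareth Province.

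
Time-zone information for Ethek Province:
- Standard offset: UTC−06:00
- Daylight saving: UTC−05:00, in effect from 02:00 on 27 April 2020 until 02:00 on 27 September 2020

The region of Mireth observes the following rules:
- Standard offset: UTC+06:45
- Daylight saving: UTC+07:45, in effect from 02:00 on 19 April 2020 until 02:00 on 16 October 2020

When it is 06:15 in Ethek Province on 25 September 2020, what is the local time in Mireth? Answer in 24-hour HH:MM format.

19:00

25 September 2020 lies within the daylight-saving period (27 April – 27 September), so Ethek Province is on daylight time, UTC−05:00.
06:15 Ethek Province + 5h = 11:15 UTC.
At the standard offset (UTC+06:45), 11:15 UTC + 6h45m = 18:00 Mireth standard time.
Daylight saving runs 19 April – 16 October; the standard-time date in Mireth, 25 September 2020, is inside that window, so Mireth is at UTC+07:45.
11:15 UTC + 7h45m = 19:00 Mireth.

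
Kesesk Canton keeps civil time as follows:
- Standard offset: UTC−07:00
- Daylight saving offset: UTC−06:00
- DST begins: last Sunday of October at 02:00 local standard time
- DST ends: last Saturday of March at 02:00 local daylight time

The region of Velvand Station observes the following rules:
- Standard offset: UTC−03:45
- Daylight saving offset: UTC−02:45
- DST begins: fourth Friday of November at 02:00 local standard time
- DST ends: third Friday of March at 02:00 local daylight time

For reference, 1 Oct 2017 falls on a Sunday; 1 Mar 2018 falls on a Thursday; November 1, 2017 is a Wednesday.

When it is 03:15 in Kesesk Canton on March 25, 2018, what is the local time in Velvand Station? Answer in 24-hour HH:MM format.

1 October 2017 is a Sunday, so Sundays fall on 1, 8, 15, 22, 29; the last is October 29.
1 March 2018 is a Thursday, so Saturdays fall on 3, 10, 17, 24, 31; the last is March 31.
Daylight saving runs 29 October 2017 – 31 March 2018; March 25, 2018 is inside that window, so Kesesk Canton is at UTC−06:00.
03:15 Kesesk Canton + 6h = 09:15 UTC.
1 November 2017 is a Wednesday, so the first Friday is November 3 and the fourth is November 24.
1 March 2018 is a Thursday, so the first Friday is March 2 and the third is March 16.
At the standard offset (UTC−03:45), 09:15 UTC − 3h45m = 05:30 Velvand Station standard time.
Daylight saving runs 24 November 2017 – 16 March 2018; the standard-time date in Velvand Station, March 25, 2018, is outside that window, so Velvand Station is on standard time at UTC−03:45.
09:15 UTC − 3h45m = 05:30 Velvand Station.

05:30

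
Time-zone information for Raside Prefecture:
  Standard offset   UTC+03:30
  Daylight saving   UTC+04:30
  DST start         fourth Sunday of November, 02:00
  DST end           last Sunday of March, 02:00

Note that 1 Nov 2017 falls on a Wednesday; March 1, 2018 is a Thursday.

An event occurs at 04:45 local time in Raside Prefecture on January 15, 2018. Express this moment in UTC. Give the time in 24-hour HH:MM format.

1 November 2017 is a Wednesday, so the first Sunday is November 5 and the fourth is November 26.
1 March 2018 is a Thursday, so Sundays fall on 4, 11, 18, 25; the last is March 25.
January 15, 2018 lies within the daylight-saving period (26 November 2017 – 25 March 2018), so Raside Prefecture is on daylight time, UTC+04:30.
04:45 local − 4h30m = 00:15 UTC.

00:15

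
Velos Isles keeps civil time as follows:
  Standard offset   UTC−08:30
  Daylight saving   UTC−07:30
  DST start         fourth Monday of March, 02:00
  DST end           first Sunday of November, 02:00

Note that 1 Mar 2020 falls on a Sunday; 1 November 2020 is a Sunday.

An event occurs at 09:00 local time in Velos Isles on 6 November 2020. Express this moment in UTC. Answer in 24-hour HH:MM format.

17:30

1 March 2020 is a Sunday, so the first Monday is March 2 and the fourth is March 23.
1 November 2020 is a Sunday, so the first Sunday is November 1.
6 November 2020 is outside the daylight-saving period (23 March – 1 November), so Velos Isles is on standard time, UTC−08:30.
09:00 local + 8h30m = 17:30 UTC.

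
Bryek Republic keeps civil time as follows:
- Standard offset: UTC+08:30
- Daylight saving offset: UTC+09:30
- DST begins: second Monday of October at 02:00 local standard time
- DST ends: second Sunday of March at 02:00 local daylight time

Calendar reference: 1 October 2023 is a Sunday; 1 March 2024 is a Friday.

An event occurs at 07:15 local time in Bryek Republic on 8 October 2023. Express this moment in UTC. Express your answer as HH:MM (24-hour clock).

1 October 2023 is a Sunday, so the first Monday is October 2 and the second is October 9.
1 March 2024 is a Friday, so the first Sunday is March 3 and the second is March 10.
8 October 2023 does not fall between 9 October 2023 and 10 March 2024, so daylight saving is not in effect and Bryek Republic is at UTC+08:30.
07:15 local − 8h30m = 22:45 UTC (rolling into the previous day, 7 October 2023).

22:45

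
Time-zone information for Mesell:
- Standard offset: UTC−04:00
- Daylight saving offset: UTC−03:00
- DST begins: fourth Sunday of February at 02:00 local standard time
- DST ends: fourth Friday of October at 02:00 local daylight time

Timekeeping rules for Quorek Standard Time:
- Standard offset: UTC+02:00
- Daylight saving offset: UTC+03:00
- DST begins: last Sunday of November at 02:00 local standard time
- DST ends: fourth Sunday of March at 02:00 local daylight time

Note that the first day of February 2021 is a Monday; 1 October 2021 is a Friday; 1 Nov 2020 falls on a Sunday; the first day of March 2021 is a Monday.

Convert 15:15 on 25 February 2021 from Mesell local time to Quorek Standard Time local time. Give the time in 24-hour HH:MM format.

22:15

1 February 2021 is a Monday, so the first Sunday is February 7 and the fourth is February 28.
1 October 2021 is a Friday, so the first Friday is October 1 and the fourth is October 22.
25 February 2021 does not fall between 28 February and 22 October, so daylight saving is not in effect and Mesell is at UTC−04:00.
15:15 Mesell + 4h = 19:15 UTC.
1 November 2020 is a Sunday, so Sundays fall on 1, 8, 15, 22, 29; the last is November 29.
1 March 2021 is a Monday, so the first Sunday is March 7 and the fourth is March 28.
At the standard offset (UTC+02:00), 19:15 UTC + 2h = 21:15 Quorek Standard Time standard time.
Daylight saving runs 29 November 2020 – 28 March 2021; the standard-time date in Quorek Standard Time, 25 February 2021, is inside that window, so Quorek Standard Time is at UTC+03:00.
19:15 UTC + 3h = 22:15 Quorek Standard Time.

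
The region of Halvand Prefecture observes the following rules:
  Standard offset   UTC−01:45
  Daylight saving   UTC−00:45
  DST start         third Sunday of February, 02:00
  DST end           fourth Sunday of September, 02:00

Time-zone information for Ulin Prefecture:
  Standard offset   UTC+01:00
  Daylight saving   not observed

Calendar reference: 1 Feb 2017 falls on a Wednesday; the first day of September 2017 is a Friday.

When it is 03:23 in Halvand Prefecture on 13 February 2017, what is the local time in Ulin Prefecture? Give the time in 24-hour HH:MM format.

1 February 2017 is a Wednesday, so the first Sunday is February 5 and the third is February 19.
1 September 2017 is a Friday, so the first Sunday is September 3 and the fourth is September 24.
Daylight saving runs 19 February – 24 September; 13 February 2017 is outside that window, so Halvand Prefecture is on standard time at UTC−01:45.
03:23 Halvand Prefecture + 1h45m = 05:08 UTC.
Ulin Prefecture stays on UTC+01:00 all year.
05:08 UTC + 1h = 06:08 Ulin Prefecture.

06:08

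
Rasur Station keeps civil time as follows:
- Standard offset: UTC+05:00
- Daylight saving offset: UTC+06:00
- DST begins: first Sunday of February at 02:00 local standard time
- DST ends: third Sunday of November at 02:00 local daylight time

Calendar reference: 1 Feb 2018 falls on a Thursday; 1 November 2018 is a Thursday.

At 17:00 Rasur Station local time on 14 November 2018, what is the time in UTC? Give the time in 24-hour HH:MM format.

11:00

1 February 2018 is a Thursday, so the first Sunday is February 4.
1 November 2018 is a Thursday, so the first Sunday is November 4 and the third is November 18.
14 November 2018 falls between 4 February and 18 November, so daylight saving is in effect and Rasur Station is at UTC+06:00.
17:00 local − 6h = 11:00 UTC.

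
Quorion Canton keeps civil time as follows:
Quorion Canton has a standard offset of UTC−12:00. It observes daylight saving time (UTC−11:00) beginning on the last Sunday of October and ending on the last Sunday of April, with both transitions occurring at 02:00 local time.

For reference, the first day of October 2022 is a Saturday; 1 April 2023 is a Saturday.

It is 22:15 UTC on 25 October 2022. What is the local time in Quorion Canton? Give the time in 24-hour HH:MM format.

10:15

1 October 2022 is a Saturday, so Sundays fall on 2, 9, 16, 23, 30; the last is October 30.
1 April 2023 is a Saturday, so Sundays fall on 2, 9, 16, 23, 30; the last is April 30.
At the standard offset (UTC−12:00), 22:15 UTC − 12h = 10:15 Quorion Canton standard time.
Daylight saving runs 30 October 2022 – 30 April 2023; the standard-time date in Quorion Canton, 25 October 2022, is outside that window, so Quorion Canton is on standard time at UTC−12:00.
22:15 UTC − 12h = 10:15 local.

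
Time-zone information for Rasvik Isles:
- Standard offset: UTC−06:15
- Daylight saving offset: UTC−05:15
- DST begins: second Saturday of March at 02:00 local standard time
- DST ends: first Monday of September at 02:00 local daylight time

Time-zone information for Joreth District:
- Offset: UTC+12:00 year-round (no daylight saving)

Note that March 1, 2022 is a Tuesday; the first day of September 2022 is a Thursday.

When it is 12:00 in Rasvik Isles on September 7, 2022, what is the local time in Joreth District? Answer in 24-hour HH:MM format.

1 March 2022 is a Tuesday, so the first Saturday is March 5 and the second is March 12.
1 September 2022 is a Thursday, so the first Monday is September 5.
Daylight saving runs 12 March – 5 September; September 7, 2022 is outside that window, so Rasvik Isles is on standard time at UTC−06:15.
12:00 Rasvik Isles + 6h15m = 18:15 UTC.
Joreth District has no daylight saving, so its offset is UTC+12:00 year-round.
18:15 UTC + 12h = 06:15 Joreth District (rolling into the next day, 8 September 2022).

06:15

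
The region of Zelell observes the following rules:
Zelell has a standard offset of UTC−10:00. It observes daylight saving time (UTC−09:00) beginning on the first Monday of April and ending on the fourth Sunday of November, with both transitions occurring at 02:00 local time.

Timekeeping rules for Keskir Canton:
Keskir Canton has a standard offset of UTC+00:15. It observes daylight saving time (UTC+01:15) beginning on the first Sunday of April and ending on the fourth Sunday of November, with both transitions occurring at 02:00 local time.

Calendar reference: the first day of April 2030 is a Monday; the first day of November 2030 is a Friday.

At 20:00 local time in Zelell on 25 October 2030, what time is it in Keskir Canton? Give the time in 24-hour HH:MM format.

06:15

1 April 2030 is a Monday, so the first Monday is April 1.
1 November 2030 is a Friday, so the first Sunday is November 3 and the fourth is November 24.
25 October 2030 lies within the daylight-saving period (1 April – 24 November), so Zelell is on daylight time, UTC−09:00.
20:00 Zelell + 9h = 05:00 UTC (rolling into the next day, 26 October 2030).
1 April 2030 is a Monday, so the first Sunday is April 7.
1 November 2030 is a Friday, so the first Sunday is November 3 and the fourth is November 24.
At the standard offset (UTC+00:15), 05:00 UTC + 0h15m = 05:15 Keskir Canton standard time.
The standard-time date in Keskir Canton, 26 October 2030, falls between 7 April and 24 November, so daylight saving is in effect and Keskir Canton is at UTC+01:15.
05:00 UTC + 1h15m = 06:15 Keskir Canton.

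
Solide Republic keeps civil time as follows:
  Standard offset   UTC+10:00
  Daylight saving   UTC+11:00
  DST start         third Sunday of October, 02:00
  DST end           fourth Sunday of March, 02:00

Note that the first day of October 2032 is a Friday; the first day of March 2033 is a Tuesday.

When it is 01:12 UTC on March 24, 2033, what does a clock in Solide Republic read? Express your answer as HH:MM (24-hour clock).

12:12

1 October 2032 is a Friday, so the first Sunday is October 3 and the third is October 17.
1 March 2033 is a Tuesday, so the first Sunday is March 6 and the fourth is March 27.
At the standard offset (UTC+10:00), 01:12 UTC + 10h = 11:12 Solide Republic standard time.
The standard-time date in Solide Republic, March 24, 2033, falls between 17 October 2032 and 27 March 2033, so daylight saving is in effect and Solide Republic is at UTC+11:00.
01:12 UTC + 11h = 12:12 local.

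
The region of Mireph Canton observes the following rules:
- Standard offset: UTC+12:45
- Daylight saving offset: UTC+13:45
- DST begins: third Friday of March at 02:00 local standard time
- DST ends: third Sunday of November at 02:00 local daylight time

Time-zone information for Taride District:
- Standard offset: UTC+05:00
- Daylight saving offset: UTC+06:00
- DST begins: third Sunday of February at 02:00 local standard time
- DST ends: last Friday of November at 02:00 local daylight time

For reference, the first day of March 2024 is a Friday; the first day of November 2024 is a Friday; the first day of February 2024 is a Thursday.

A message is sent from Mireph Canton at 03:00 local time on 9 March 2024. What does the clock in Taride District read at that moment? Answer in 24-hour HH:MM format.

1 March 2024 is a Friday, so the first Friday is March 1 and the third is March 15.
1 November 2024 is a Friday, so the first Sunday is November 3 and the third is November 17.
9 March 2024 does not fall between 15 March and 17 November, so daylight saving is not in effect and Mireph Canton is at UTC+12:45.
03:00 Mireph Canton − 12h45m = 14:15 UTC (rolling into the previous day, 8 March 2024).
1 February 2024 is a Thursday, so the first Sunday is February 4 and the third is February 18.
1 November 2024 is a Friday, so Fridays fall on 1, 8, 15, 22, 29; the last is November 29.
At the standard offset (UTC+05:00), 14:15 UTC + 5h = 19:15 Taride District standard time.
Daylight saving runs 18 February – 29 November; the standard-time date in Taride District, 8 March 2024, is inside that window, so Taride District is at UTC+06:00.
14:15 UTC + 6h = 20:15 Taride District.

20:15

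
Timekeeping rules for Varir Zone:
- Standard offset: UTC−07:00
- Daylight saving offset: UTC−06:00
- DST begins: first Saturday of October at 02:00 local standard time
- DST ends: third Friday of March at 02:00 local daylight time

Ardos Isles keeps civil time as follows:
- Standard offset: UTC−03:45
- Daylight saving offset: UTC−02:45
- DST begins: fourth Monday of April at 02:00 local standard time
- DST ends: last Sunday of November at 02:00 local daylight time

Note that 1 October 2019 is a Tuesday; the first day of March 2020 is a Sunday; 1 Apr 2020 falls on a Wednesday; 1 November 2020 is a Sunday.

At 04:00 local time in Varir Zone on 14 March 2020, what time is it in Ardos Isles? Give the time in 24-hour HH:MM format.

1 October 2019 is a Tuesday, so the first Saturday is October 5.
1 March 2020 is a Sunday, so the first Friday is March 6 and the third is March 20.
14 March 2020 falls between 5 October 2019 and 20 March 2020, so daylight saving is in effect and Varir Zone is at UTC−06:00.
04:00 Varir Zone + 6h = 10:00 UTC.
1 April 2020 is a Wednesday, so the first Monday is April 6 and the fourth is April 27.
1 November 2020 is a Sunday, so Sundays fall on 1, 8, 15, 22, 29; the last is November 29.
At the standard offset (UTC−03:45), 10:00 UTC − 3h45m = 06:15 Ardos Isles standard time.
The standard-time date in Ardos Isles, 14 March 2020, does not fall between 27 April and 29 November, so daylight saving is not in effect and Ardos Isles is at UTC−03:45.
10:00 UTC − 3h45m = 06:15 Ardos Isles.

06:15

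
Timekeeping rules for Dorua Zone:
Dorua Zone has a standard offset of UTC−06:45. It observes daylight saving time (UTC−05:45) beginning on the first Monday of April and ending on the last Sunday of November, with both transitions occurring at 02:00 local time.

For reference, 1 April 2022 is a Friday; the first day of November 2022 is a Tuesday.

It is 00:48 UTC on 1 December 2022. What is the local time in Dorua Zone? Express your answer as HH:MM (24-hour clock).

18:03

1 April 2022 is a Friday, so the first Monday is April 4.
1 November 2022 is a Tuesday, so Sundays fall on 6, 13, 20, 27; the last is November 27.
At the standard offset (UTC−06:45), 00:48 UTC − 6h45m = 18:03 Dorua Zone standard time (rolling into the previous day, 30 November 2022).
The standard-time date in Dorua Zone, 30 November 2022, is outside the daylight-saving period (4 April – 27 November), so Dorua Zone is on standard time, UTC−06:45.
00:48 UTC − 6h45m = 18:03 local (rolling into the previous day, 30 November 2022).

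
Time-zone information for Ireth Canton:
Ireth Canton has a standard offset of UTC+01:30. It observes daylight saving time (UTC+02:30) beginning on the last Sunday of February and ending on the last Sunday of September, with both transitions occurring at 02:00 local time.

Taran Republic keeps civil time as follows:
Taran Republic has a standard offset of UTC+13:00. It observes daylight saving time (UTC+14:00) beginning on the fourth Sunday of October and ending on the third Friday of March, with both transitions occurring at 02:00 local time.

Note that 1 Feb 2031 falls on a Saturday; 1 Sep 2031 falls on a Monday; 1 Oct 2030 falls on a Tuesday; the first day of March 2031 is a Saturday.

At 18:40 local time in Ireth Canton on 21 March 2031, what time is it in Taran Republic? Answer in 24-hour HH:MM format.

1 February 2031 is a Saturday, so Sundays fall on 2, 9, 16, 23; the last is February 23.
1 September 2031 is a Monday, so Sundays fall on 7, 14, 21, 28; the last is September 28.
21 March 2031 falls between 23 February and 28 September, so daylight saving is in effect and Ireth Canton is at UTC+02:30.
18:40 Ireth Canton − 2h30m = 16:10 UTC.
1 October 2030 is a Tuesday, so the first Sunday is October 6 and the fourth is October 27.
1 March 2031 is a Saturday, so the first Friday is March 7 and the third is March 21.
At the standard offset (UTC+13:00), 16:10 UTC + 13h = 05:10 Taran Republic standard time (rolling into the next day, 22 March 2031).
Daylight saving runs 27 October 2030 – 21 March 2031; the standard-time date in Taran Republic, 22 March 2031, is outside that window, so Taran Republic is on standard time at UTC+13:00.
16:10 UTC + 13h = 05:10 Taran Republic (rolling into the next day, 22 March 2031).

05:10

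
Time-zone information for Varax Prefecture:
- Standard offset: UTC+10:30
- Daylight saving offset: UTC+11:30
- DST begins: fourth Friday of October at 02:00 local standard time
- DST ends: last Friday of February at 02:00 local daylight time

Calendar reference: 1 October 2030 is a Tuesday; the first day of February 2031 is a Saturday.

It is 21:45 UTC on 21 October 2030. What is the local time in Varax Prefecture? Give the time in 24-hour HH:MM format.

08:15

1 October 2030 is a Tuesday, so the first Friday is October 4 and the fourth is October 25.
1 February 2031 is a Saturday, so Fridays fall on 7, 14, 21, 28; the last is February 28.
At the standard offset (UTC+10:30), 21:45 UTC + 10h30m = 08:15 Varax Prefecture standard time (rolling into the next day, 22 October 2030).
The standard-time date in Varax Prefecture, 22 October 2030, does not fall between 25 October 2030 and 28 February 2031, so daylight saving is not in effect and Varax Prefecture is at UTC+10:30.
21:45 UTC + 10h30m = 08:15 local (rolling into the next day, 22 October 2030).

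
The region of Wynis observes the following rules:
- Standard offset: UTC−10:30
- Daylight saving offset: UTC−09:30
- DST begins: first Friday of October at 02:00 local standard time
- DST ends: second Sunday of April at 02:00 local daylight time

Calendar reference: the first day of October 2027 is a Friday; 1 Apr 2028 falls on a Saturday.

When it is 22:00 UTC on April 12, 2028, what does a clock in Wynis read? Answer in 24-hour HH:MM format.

11:30

1 October 2027 is a Friday, so the first Friday is October 1.
1 April 2028 is a Saturday, so the first Sunday is April 2 and the second is April 9.
At the standard offset (UTC−10:30), 22:00 UTC − 10h30m = 11:30 Wynis standard time.
Daylight saving runs 1 October 2027 – 9 April 2028; the standard-time date in Wynis, April 12, 2028, is outside that window, so Wynis is on standard time at UTC−10:30.
22:00 UTC − 10h30m = 11:30 local.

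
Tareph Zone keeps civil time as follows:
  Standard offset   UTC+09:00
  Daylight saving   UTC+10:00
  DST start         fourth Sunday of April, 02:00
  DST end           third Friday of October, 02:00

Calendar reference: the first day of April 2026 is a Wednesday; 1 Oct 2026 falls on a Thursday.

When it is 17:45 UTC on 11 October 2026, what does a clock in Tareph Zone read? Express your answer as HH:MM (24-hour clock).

1 April 2026 is a Wednesday, so the first Sunday is April 5 and the fourth is April 26.
1 October 2026 is a Thursday, so the first Friday is October 2 and the third is October 16.
At the standard offset (UTC+09:00), 17:45 UTC + 9h = 02:45 Tareph Zone standard time (rolling into the next day, 12 October 2026).
Daylight saving runs 26 April – 16 October; the standard-time date in Tareph Zone, 12 October 2026, is inside that window, so Tareph Zone is at UTC+10:00.
17:45 UTC + 10h = 03:45 local (rolling into the next day, 12 October 2026).

03:45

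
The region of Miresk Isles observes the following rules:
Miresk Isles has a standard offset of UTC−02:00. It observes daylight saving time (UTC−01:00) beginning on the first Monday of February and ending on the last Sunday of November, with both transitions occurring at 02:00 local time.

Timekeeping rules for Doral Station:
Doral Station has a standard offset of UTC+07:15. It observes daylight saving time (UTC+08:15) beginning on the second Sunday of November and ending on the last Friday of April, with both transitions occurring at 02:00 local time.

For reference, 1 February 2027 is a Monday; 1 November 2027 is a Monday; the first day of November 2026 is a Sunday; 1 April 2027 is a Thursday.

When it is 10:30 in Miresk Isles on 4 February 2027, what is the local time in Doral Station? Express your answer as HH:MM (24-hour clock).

1 February 2027 is a Monday, so the first Monday is February 1.
1 November 2027 is a Monday, so Sundays fall on 7, 14, 21, 28; the last is November 28.
4 February 2027 lies within the daylight-saving period (1 February – 28 November), so Miresk Isles is on daylight time, UTC−01:00.
10:30 Miresk Isles + 1h = 11:30 UTC.
1 November 2026 is a Sunday, so the first Sunday is November 1 and the second is November 8.
1 April 2027 is a Thursday, so Fridays fall on 2, 9, 16, 23, 30; the last is April 30.
At the standard offset (UTC+07:15), 11:30 UTC + 7h15m = 18:45 Doral Station standard time.
The standard-time date in Doral Station, 4 February 2027, lies within the daylight-saving period (8 November 2026 – 30 April 2027), so Doral Station is on daylight time, UTC+08:15.
11:30 UTC + 8h15m = 19:45 Doral Station.

19:45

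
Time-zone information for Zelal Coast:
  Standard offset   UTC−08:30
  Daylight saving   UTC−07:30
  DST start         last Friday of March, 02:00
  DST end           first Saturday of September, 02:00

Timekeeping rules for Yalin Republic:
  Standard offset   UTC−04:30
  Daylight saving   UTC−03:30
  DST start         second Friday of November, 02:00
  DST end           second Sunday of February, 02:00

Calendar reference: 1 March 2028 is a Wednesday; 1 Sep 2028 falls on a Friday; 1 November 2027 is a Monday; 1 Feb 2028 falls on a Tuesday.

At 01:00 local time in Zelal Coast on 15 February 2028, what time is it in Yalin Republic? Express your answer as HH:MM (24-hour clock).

05:00

1 March 2028 is a Wednesday, so Fridays fall on 3, 10, 17, 24, 31; the last is March 31.
1 September 2028 is a Friday, so the first Saturday is September 2.
Daylight saving runs 31 March – 2 September; 15 February 2028 is outside that window, so Zelal Coast is on standard time at UTC−08:30.
01:00 Zelal Coast + 8h30m = 09:30 UTC.
1 November 2027 is a Monday, so the first Friday is November 5 and the second is November 12.
1 February 2028 is a Tuesday, so the first Sunday is February 6 and the second is February 13.
At the standard offset (UTC−04:30), 09:30 UTC − 4h30m = 05:00 Yalin Republic standard time.
The standard-time date in Yalin Republic, 15 February 2028, does not fall between 12 November 2027 and 13 February 2028, so daylight saving is not in effect and Yalin Republic is at UTC−04:30.
09:30 UTC − 4h30m = 05:00 Yalin Republic.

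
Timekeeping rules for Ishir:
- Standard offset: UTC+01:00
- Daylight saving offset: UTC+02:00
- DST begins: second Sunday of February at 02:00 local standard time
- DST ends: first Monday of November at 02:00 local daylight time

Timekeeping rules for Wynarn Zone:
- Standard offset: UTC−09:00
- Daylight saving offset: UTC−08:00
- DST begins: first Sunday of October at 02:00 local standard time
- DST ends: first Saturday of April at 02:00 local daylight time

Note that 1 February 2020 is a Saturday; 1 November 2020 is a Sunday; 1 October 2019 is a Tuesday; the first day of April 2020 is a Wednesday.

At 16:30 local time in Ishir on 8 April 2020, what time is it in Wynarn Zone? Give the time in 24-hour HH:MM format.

05:30

1 February 2020 is a Saturday, so the first Sunday is February 2 and the second is February 9.
1 November 2020 is a Sunday, so the first Monday is November 2.
Daylight saving runs 9 February – 2 November; 8 April 2020 is inside that window, so Ishir is at UTC+02:00.
16:30 Ishir − 2h = 14:30 UTC.
1 October 2019 is a Tuesday, so the first Sunday is October 6.
1 April 2020 is a Wednesday, so the first Saturday is April 4.
At the standard offset (UTC−09:00), 14:30 UTC − 9h = 05:30 Wynarn Zone standard time.
The standard-time date in Wynarn Zone, 8 April 2020, is outside the daylight-saving period (6 October 2019 – 4 April 2020), so Wynarn Zone is on standard time, UTC−09:00.
14:30 UTC − 9h = 05:30 Wynarn Zone.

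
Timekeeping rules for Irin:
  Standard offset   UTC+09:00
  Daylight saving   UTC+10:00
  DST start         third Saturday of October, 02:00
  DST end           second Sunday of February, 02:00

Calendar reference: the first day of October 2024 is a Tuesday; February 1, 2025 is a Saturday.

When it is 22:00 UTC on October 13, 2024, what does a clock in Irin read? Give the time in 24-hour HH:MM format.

07:00

1 October 2024 is a Tuesday, so the first Saturday is October 5 and the third is October 19.
1 February 2025 is a Saturday, so the first Sunday is February 2 and the second is February 9.
At the standard offset (UTC+09:00), 22:00 UTC + 9h = 07:00 Irin standard time (rolling into the next day, 14 October 2024).
The standard-time date in Irin, October 14, 2024, is outside the daylight-saving period (19 October 2024 – 9 February 2025), so Irin is on standard time, UTC+09:00.
22:00 UTC + 9h = 07:00 local (rolling into the next day, 14 October 2024).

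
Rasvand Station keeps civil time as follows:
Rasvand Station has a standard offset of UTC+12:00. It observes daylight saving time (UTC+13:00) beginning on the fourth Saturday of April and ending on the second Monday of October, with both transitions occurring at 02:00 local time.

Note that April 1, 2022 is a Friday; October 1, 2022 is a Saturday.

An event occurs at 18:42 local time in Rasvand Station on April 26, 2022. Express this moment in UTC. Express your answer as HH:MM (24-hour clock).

1 April 2022 is a Friday, so the first Saturday is April 2 and the fourth is April 23.
1 October 2022 is a Saturday, so the first Monday is October 3 and the second is October 10.
April 26, 2022 falls between 23 April and 10 October, so daylight saving is in effect and Rasvand Station is at UTC+13:00.
18:42 local − 13h = 05:42 UTC.

05:42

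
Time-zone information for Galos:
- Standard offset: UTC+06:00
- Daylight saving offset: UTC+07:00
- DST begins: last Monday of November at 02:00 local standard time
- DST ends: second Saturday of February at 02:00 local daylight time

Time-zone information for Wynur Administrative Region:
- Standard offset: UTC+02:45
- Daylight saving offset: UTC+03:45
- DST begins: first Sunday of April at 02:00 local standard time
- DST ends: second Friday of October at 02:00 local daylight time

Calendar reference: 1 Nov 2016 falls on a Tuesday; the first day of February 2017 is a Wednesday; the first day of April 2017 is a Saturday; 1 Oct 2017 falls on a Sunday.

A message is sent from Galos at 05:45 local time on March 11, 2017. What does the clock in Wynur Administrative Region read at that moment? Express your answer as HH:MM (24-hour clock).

1 November 2016 is a Tuesday, so Mondays fall on 7, 14, 21, 28; the last is November 28.
1 February 2017 is a Wednesday, so the first Saturday is February 4 and the second is February 11.
Daylight saving runs 28 November 2016 – 11 February 2017; March 11, 2017 is outside that window, so Galos is on standard time at UTC+06:00.
05:45 Galos − 6h = 23:45 UTC (rolling into the previous day, 10 March 2017).
1 April 2017 is a Saturday, so the first Sunday is April 2.
1 October 2017 is a Sunday, so the first Friday is October 6 and the second is October 13.
At the standard offset (UTC+02:45), 23:45 UTC + 2h45m = 02:30 Wynur Administrative Region standard time (rolling into the next day, 11 March 2017).
Daylight saving runs 2 April – 13 October; the standard-time date in Wynur Administrative Region, March 11, 2017, is outside that window, so Wynur Administrative Region is on standard time at UTC+02:45.
23:45 UTC + 2h45m = 02:30 Wynur Administrative Region (rolling into the next day, 11 March 2017).

02:30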